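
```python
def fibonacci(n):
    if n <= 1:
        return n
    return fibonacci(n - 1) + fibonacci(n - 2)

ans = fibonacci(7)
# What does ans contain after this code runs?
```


fibonacci(7)
= fibonacci(6) + fibonacci(5)
= (fibonacci(5) + fibonacci(4)) + fibonacci(5)
Computing bottom-up: fibonacci(0)=0, fibonacci(1)=1, fibonacci(2)=1, fibonacci(3)=2, fibonacci(4)=3, fibonacci(5)=5, fibonacci(6)=8, fibonacci(7)=13
= 13


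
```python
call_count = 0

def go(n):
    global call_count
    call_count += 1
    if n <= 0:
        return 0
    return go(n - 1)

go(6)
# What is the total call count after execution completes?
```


go(6) calls go(5) calls ... calls go(0)
Total calls: 6 + 1 (for base case) = 7


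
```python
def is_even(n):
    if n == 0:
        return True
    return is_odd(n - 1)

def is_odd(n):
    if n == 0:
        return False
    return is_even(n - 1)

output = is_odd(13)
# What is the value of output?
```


is_odd(13)
= is_even(12)
= is_odd(11)
= is_even(10)
= is_odd(9)
= is_even(8)
= is_odd(7)
= is_even(6)
= is_odd(5)
= is_even(4)
= is_odd(3)
= is_even(2)
= is_odd(1)
= is_even(0)
n == 0: return True
= True


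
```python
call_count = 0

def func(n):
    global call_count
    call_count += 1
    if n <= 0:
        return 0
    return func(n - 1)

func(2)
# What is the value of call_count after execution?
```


func(2) calls func(1) calls ... calls func(0)
Total calls: 2 + 1 (for base case) = 3


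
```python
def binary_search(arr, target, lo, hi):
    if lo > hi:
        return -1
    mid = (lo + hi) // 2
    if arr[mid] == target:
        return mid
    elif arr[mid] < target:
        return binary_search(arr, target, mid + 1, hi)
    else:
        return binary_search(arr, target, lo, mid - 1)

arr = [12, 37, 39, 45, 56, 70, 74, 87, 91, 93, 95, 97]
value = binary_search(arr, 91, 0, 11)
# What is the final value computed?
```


binary_search(arr, 91, 0, 11)
lo=0, hi=11, mid=5, arr[mid]=70
70 < 91, search right half
lo=6, hi=11, mid=8, arr[mid]=91
arr[8] == 91, found at index 8
= 8


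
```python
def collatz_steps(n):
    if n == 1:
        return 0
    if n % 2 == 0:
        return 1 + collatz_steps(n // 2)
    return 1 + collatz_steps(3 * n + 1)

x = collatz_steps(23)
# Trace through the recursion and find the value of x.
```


collatz_steps(23)
23 is odd -> 3*23+1 = 70 -> collatz_steps(70)
70 is even -> collatz_steps(35)
35 is odd -> 3*35+1 = 106 -> collatz_steps(106)
106 is even -> collatz_steps(53)
53 is odd -> 3*53+1 = 160 -> collatz_steps(160)
160 is even -> collatz_steps(80)
80 is even -> collatz_steps(40)
40 is even -> collatz_steps(20)
20 is even -> collatz_steps(10)
10 is even -> collatz_steps(5)
5 is odd -> 3*5+1 = 16 -> collatz_steps(16)
16 is even -> collatz_steps(8)
8 is even -> collatz_steps(4)
4 is even -> collatz_steps(2)
2 is even -> collatz_steps(1)
Reached 1 after 15 steps
= 15


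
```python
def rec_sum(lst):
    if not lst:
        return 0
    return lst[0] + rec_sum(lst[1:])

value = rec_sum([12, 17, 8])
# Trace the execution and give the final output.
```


rec_sum([12, 17, 8])
= 12 + rec_sum([17, 8])
= 12 + 17 + rec_sum([8])
= 12 + 17 + 8 + rec_sum([])
= 12 + 17 + 8 + 0
= 37


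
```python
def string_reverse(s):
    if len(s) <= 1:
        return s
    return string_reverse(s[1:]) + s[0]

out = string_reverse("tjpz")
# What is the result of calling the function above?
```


string_reverse("tjpz")
= string_reverse("jpz") + "t"
= string_reverse("pz") + "j" + "t"
= string_reverse("z") + "p" + "j" + "t"
= "z" + "p" + "j" + "t"
= "zpjt"


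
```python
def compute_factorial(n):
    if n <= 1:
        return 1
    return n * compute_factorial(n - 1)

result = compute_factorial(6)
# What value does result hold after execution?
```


compute_factorial(6)
= 6 * compute_factorial(5)
= 6 * 5 * compute_factorial(4)
= 6 * 5 * 4 * compute_factorial(3)
= 6 * 5 * 4 * 3 * compute_factorial(2)
= 6 * 5 * 4 * 3 * 2 * compute_factorial(1)
= 6 * 5 * 4 * 3 * 2 * 1
= 720


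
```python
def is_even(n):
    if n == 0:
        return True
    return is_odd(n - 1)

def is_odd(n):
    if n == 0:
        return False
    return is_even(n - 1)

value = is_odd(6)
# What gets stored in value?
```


is_odd(6)
= is_even(5)
= is_odd(4)
= is_even(3)
= is_odd(2)
= is_even(1)
= is_odd(0)
n == 0: return False
= False


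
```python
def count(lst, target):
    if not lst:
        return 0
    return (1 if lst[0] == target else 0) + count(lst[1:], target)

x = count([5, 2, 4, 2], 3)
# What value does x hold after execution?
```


count([5, 2, 4, 2], 3)
lst[0]=5 != 3: 0 + count([2, 4, 2], 3)
lst[0]=2 != 3: 0 + count([4, 2], 3)
lst[0]=4 != 3: 0 + count([2], 3)
lst[0]=2 != 3: 0 + count([], 3)
= 0


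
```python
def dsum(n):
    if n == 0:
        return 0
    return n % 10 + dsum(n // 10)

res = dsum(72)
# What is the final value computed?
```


dsum(72)
= 2 + dsum(7)
= 2 + 7 + dsum(0)
= 2 + 7 + 0
= 9


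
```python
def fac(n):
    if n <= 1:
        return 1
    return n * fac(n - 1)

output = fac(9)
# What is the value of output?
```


fac(9)
= 9 * fac(8)
= 9 * 8 * fac(7)
= 9 * 8 * 7 * fac(6)
= 9 * 8 * 7 * 6 * fac(5)
= 9 * 8 * 7 * 6 * 5 * fac(4)
= 9 * 8 * 7 * 6 * 5 * 4 * fac(3)
= 9 * 8 * 7 * 6 * 5 * 4 * 3 * fac(2)
= 9 * 8 * 7 * 6 * 5 * 4 * 3 * 2 * fac(1)
= 9 * 8 * 7 * 6 * 5 * 4 * 3 * 2 * 1
= 362880


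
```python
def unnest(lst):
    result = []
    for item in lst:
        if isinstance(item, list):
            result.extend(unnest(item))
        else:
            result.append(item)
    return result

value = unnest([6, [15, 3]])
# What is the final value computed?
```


unnest([6, [15, 3]])
Processing each element:
  6 is not a list -> append 6
  [15, 3] is a list -> unnest recursively -> [15, 3]
= [6, 15, 3]


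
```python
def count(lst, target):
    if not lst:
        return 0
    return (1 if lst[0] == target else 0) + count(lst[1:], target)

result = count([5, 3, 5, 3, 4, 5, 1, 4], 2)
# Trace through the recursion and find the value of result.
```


count([5, 3, 5, 3, 4, 5, 1, 4], 2)
lst[0]=5 != 2: 0 + count([3, 5, 3, 4, 5, 1, 4], 2)
lst[0]=3 != 2: 0 + count([5, 3, 4, 5, 1, 4], 2)
lst[0]=5 != 2: 0 + count([3, 4, 5, 1, 4], 2)
lst[0]=3 != 2: 0 + count([4, 5, 1, 4], 2)
lst[0]=4 != 2: 0 + count([5, 1, 4], 2)
lst[0]=5 != 2: 0 + count([1, 4], 2)
lst[0]=1 != 2: 0 + count([4], 2)
lst[0]=4 != 2: 0 + count([], 2)
= 0


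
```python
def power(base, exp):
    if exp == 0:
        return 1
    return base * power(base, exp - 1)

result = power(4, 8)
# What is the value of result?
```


power(4, 8)
= 4 * power(4, 7)
= 4 * 4 * power(4, 6)
= 4 * 4 * 4 * power(4, 5)
= 4 * 4 * 4 * 4 * power(4, 4)
= 4 * 4 * 4 * 4 * 4 * power(4, 3)
= 4 * 4 * 4 * 4 * 4 * 4 * power(4, 2)
= 4 * 4 * 4 * 4 * 4 * 4 * 4 * power(4, 1)
= 4 * 4 * 4 * 4 * 4 * 4 * 4 * 4 * power(4, 0)
= 4 * 4 * 4 * 4 * 4 * 4 * 4 * 4 * 1
= 65536


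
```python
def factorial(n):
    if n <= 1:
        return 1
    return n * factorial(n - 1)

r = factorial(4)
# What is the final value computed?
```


factorial(4)
= 4 * factorial(3)
= 4 * 3 * factorial(2)
= 4 * 3 * 2 * factorial(1)
= 4 * 3 * 2 * 1
= 24


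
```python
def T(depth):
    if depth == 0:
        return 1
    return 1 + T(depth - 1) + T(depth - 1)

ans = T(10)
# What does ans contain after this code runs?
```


T(10)
= 1 + T(9) + T(9)
= 1 + 2 * T(9)
T(k) = 2^(k+1) - 1
T(0) = 1
T(1) = 3
T(2) = 7
T(3) = 15
T(4) = 31
T(10) = 2^11 - 1 = 2047


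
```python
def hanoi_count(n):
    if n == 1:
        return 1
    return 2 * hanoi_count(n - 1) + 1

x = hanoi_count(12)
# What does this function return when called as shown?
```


hanoi_count(12)
= 2 * hanoi_count(11) + 1
= 2 * (2 * hanoi_count(10) + 1) + 1
= 2 * (2 * (2 * hanoi_count(9) + 1) + 1) + 1
= 2 * (2 * (2 * (2 * hanoi_count(8) + 1) + 1) + 1) + 1
= 2 * (2 * (2 * (2 * (2 * hanoi_count(7) + 1) + 1) + 1) + 1) + 1
= 2 * (2 * (2 * (2 * (2 * (2 * hanoi_count(6) + 1) + 1) + 1) + 1) + 1) + 1
= 2 * (2 * (2 * (2 * (2 * (2 * (2 * hanoi_count(5) + 1) + 1) + 1) + 1) + 1) + 1) + 1
= 2 * (2 * (2 * (2 * (2 * (2 * (2 * (2 * hanoi_count(4) + 1) + 1) + 1) + 1) + 1) + 1) + 1) + 1
= 2 * (2 * (2 * (2 * (2 * (2 * (2 * (2 * (2 * hanoi_count(3) + 1) + 1) + 1) + 1) + 1) + 1) + 1) + 1) + 1
= 2 * (2 * (2 * (2 * (2 * (2 * (2 * (2 * (2 * (2 * hanoi_count(2) + 1) + 1) + 1) + 1) + 1) + 1) + 1) + 1) + 1) + 1
= 2 * (2 * (2 * (2 * (2 * (2 * (2 * (2 * (2 * (2 * (2 * hanoi_count(1) + 1) + 1) + 1) + 1) + 1) + 1) + 1) + 1) + 1) + 1) + 1
Now compute bottom-up:
hanoi_count(1) = 1
hanoi_count(2) = 2 * 1 + 1 = 3
hanoi_count(3) = 2 * 3 + 1 = 7
hanoi_count(4) = 2 * 7 + 1 = 15
hanoi_count(5) = 2 * 15 + 1 = 31
hanoi_count(6) = 2 * 31 + 1 = 63
hanoi_count(7) = 2 * 63 + 1 = 127
hanoi_count(8) = 2 * 127 + 1 = 255
hanoi_count(9) = 2 * 255 + 1 = 511
hanoi_count(10) = 2 * 511 + 1 = 1023
hanoi_count(11) = 2 * 1023 + 1 = 2047
hanoi_count(12) = 2 * 2047 + 1 = 4095
= 4095


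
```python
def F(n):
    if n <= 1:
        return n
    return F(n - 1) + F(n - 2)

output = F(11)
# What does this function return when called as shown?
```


F(11)
= F(10) + F(9)
= (F(9) + F(8)) + F(9)
Computing bottom-up: F(0)=0, F(1)=1, F(2)=1, F(3)=2, F(4)=3, F(5)=5, F(6)=8, F(7)=13, F(8)=21, F(9)=34, F(10)=55, F(11)=89
= 89


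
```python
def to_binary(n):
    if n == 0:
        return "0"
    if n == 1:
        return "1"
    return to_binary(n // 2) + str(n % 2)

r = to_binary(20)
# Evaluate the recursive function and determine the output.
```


to_binary(20)
= to_binary(10) + "0"
= to_binary(5) + "0" + "0"
= to_binary(2) + "1" + "0" + "0"
= to_binary(1) + "0" + "1" + "0" + "0"
= "1" + "0" + "1" + "0" + "0"
= "10100"


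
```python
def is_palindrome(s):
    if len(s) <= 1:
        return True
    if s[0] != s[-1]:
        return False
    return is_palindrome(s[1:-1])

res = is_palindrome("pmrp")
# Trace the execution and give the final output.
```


is_palindrome("pmrp")
"pmrp": s[0]='p' == s[-1]='p' -> is_palindrome("mr")
"mr": s[0]='m' != s[-1]='r' -> False
= False


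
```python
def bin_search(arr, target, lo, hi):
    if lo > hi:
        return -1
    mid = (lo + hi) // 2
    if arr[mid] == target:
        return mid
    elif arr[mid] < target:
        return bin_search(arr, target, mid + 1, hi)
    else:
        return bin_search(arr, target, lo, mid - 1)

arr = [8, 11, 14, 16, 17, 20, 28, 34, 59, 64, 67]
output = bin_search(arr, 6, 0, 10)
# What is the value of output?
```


bin_search(arr, 6, 0, 10)
lo=0, hi=10, mid=5, arr[mid]=20
20 > 6, search left half
lo=0, hi=4, mid=2, arr[mid]=14
14 > 6, search left half
lo=0, hi=1, mid=0, arr[mid]=8
8 > 6, search left half
lo > hi, target not found, return -1
= -1


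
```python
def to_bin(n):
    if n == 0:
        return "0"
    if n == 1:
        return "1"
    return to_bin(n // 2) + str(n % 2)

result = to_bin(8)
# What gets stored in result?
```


to_bin(8)
= to_bin(4) + "0"
= to_bin(2) + "0" + "0"
= to_bin(1) + "0" + "0" + "0"
= "1" + "0" + "0" + "0"
= "1000"


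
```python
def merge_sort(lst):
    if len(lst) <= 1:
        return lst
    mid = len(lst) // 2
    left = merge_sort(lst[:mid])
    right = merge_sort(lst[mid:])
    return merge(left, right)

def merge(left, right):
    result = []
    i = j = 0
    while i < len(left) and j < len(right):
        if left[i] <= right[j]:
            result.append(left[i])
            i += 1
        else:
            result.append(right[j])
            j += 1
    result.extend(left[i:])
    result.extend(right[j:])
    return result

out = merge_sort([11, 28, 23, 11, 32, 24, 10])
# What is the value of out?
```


merge_sort([11, 28, 23, 11, 32, 24, 10])
Split into [11, 28, 23] and [11, 32, 24, 10]
Left sorted: [11, 23, 28]
Right sorted: [10, 11, 24, 32]
Merge [11, 23, 28] and [10, 11, 24, 32]
= [10, 11, 11, 23, 24, 28, 32]


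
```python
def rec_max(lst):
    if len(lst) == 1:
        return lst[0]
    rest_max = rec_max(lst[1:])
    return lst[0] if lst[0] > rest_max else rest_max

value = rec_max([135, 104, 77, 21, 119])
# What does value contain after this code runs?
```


rec_max([135, 104, 77, 21, 119])
= compare 135 with rec_max([104, 77, 21, 119])
= compare 104 with rec_max([77, 21, 119])
= compare 77 with rec_max([21, 119])
= compare 21 with rec_max([119])
Base: rec_max([119]) = 119
compare 21 with 119: max = 119
compare 77 with 119: max = 119
compare 104 with 119: max = 119
compare 135 with 119: max = 135
= 135


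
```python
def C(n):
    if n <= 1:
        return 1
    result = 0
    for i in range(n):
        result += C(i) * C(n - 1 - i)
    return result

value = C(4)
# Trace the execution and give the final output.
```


C(4)
= sum of C(i) * C(4-1-i) for i in 0..3
First compute sub-values bottom-up:
  C(0) = 1, C(1) = 1
  C(2) = 1*1 + 1*1 = 2
  C(3) = 1*2 + 1*1 + 2*1 = 5
Now C(4):
  C(0)*C(3) = 1*5 = 5
  C(1)*C(2) = 1*2 = 2
  C(2)*C(1) = 2*1 = 2
  C(3)*C(0) = 5*1 = 5
= 5 + 2 + 2 + 5
= 14


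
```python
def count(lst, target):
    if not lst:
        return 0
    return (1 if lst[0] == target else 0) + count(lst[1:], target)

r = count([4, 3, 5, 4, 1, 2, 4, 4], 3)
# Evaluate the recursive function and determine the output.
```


count([4, 3, 5, 4, 1, 2, 4, 4], 3)
lst[0]=4 != 3: 0 + count([3, 5, 4, 1, 2, 4, 4], 3)
lst[0]=3 == 3: 1 + count([5, 4, 1, 2, 4, 4], 3)
lst[0]=5 != 3: 0 + count([4, 1, 2, 4, 4], 3)
lst[0]=4 != 3: 0 + count([1, 2, 4, 4], 3)
lst[0]=1 != 3: 0 + count([2, 4, 4], 3)
lst[0]=2 != 3: 0 + count([4, 4], 3)
lst[0]=4 != 3: 0 + count([4], 3)
lst[0]=4 != 3: 0 + count([], 3)
= 1


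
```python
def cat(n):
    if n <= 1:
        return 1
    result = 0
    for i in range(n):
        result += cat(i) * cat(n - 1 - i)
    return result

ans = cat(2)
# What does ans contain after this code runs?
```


cat(2)
= sum of cat(i) * cat(2-1-i) for i in 0..1
  cat(0)*cat(1) = 1*1 = 1
  cat(1)*cat(0) = 1*1 = 1
= 1 + 1
= 2


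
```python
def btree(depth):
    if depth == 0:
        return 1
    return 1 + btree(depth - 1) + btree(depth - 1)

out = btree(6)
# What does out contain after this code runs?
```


btree(6)
= 1 + btree(5) + btree(5)
= 1 + 2 * btree(5)
btree(k) = 2^(k+1) - 1
btree(0) = 1
btree(1) = 3
btree(2) = 7
btree(3) = 15
btree(4) = 31
btree(6) = 2^7 - 1 = 127


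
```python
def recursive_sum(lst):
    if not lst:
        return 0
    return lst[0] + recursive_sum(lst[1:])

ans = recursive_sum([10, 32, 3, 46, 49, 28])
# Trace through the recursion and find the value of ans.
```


recursive_sum([10, 32, 3, 46, 49, 28])
= 10 + recursive_sum([32, 3, 46, 49, 28])
= 10 + 32 + recursive_sum([3, 46, 49, 28])
= 10 + 32 + 3 + recursive_sum([46, 49, 28])
= 10 + 32 + 3 + 46 + recursive_sum([49, 28])
= 10 + 32 + 3 + 46 + 49 + recursive_sum([28])
= 10 + 32 + 3 + 46 + 49 + 28 + recursive_sum([])
= 10 + 32 + 3 + 46 + 49 + 28 + 0
= 168


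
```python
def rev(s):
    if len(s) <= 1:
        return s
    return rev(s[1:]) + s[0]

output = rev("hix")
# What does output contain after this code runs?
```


rev("hix")
= rev("ix") + "h"
= rev("x") + "i" + "h"
= "x" + "i" + "h"
= "xih"


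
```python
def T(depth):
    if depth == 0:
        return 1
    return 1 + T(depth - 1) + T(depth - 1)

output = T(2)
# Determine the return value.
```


T(2)
= 1 + T(1) + T(1)
= 1 + 2 * T(1)
T(k) = 2^(k+1) - 1
T(0) = 1
T(1) = 3
T(2) = 7
T(2) = 2^3 - 1 = 7


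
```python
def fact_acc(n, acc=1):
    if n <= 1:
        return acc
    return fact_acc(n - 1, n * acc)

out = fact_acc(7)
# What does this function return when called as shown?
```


fact_acc(7, 1)
= fact_acc(6, 7 * 1) = fact_acc(6, 7)
= fact_acc(5, 6 * 7) = fact_acc(5, 42)
= fact_acc(4, 5 * 42) = fact_acc(4, 210)
= fact_acc(3, 4 * 210) = fact_acc(3, 840)
= fact_acc(2, 3 * 840) = fact_acc(2, 2520)
= fact_acc(1, 2 * 2520) = fact_acc(1, 5040)
n <= 1, return acc = 5040


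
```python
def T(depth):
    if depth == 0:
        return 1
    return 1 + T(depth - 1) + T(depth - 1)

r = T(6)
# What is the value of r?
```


T(6)
= 1 + T(5) + T(5)
= 1 + 2 * T(5)
T(k) = 2^(k+1) - 1
T(0) = 1
T(1) = 3
T(2) = 7
T(3) = 15
T(4) = 31
T(6) = 2^7 - 1 = 127


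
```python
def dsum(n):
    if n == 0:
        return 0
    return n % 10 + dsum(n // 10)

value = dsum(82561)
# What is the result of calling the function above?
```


dsum(82561)
= 1 + dsum(8256)
= 1 + 6 + dsum(825)
= 1 + 6 + 5 + dsum(82)
= 1 + 6 + 5 + 2 + dsum(8)
= 1 + 6 + 5 + 2 + 8 + dsum(0)
= 1 + 6 + 5 + 2 + 8 + 0
= 22


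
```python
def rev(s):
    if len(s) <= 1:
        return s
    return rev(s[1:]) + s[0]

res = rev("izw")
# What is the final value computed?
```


rev("izw")
= rev("zw") + "i"
= rev("w") + "z" + "i"
= "w" + "z" + "i"
= "wzi"


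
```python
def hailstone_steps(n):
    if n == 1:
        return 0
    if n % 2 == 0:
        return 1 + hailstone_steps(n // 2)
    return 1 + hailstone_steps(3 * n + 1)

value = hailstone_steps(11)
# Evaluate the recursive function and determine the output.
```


hailstone_steps(11)
11 is odd -> 3*11+1 = 34 -> hailstone_steps(34)
34 is even -> hailstone_steps(17)
17 is odd -> 3*17+1 = 52 -> hailstone_steps(52)
52 is even -> hailstone_steps(26)
26 is even -> hailstone_steps(13)
13 is odd -> 3*13+1 = 40 -> hailstone_steps(40)
40 is even -> hailstone_steps(20)
20 is even -> hailstone_steps(10)
10 is even -> hailstone_steps(5)
5 is odd -> 3*5+1 = 16 -> hailstone_steps(16)
16 is even -> hailstone_steps(8)
8 is even -> hailstone_steps(4)
4 is even -> hailstone_steps(2)
2 is even -> hailstone_steps(1)
Reached 1 after 14 steps
= 14


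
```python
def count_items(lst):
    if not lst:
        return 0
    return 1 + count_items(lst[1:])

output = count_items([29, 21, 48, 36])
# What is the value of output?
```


count_items([29, 21, 48, 36])
= 1 + count_items([21, 48, 36])
= 1 + 1 + count_items([48, 36])
= 1 + 1 + 1 + count_items([36])
= 1 + 1 + 1 + 1 + count_items([])
= 1 + 1 + 1 + 1 + 0
= 4


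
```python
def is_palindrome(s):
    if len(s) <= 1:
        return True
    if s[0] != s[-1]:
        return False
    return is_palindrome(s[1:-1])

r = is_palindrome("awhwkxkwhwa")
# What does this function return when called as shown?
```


is_palindrome("awhwkxkwhwa")
"awhwkxkwhwa": s[0]='a' == s[-1]='a' -> is_palindrome("whwkxkwhw")
"whwkxkwhw": s[0]='w' == s[-1]='w' -> is_palindrome("hwkxkwh")
"hwkxkwh": s[0]='h' == s[-1]='h' -> is_palindrome("wkxkw")
"wkxkw": s[0]='w' == s[-1]='w' -> is_palindrome("kxk")
"kxk": s[0]='k' == s[-1]='k' -> is_palindrome("x")
"x": len <= 1 -> True
= True


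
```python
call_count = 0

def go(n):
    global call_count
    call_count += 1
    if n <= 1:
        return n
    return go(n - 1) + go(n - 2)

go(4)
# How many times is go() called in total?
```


go(4) calls go(3) and go(2); each non-base call branches into two more.
Let C(k) = total number of calls made by go(k), including the call to go(k) itself.
Base cases: C(0) = 1, C(1) = 1
Recurrence: C(k) = 1 + C(k-1) + C(k-2)
  C(2) = 1 + C(1) + C(0) = 1 + 1 + 1 = 3
  C(3) = 1 + C(2) + C(1) = 1 + 3 + 1 = 5
  C(4) = 1 + C(3) + C(2) = 1 + 5 + 3 = 9
Total calls = C(4) = 9


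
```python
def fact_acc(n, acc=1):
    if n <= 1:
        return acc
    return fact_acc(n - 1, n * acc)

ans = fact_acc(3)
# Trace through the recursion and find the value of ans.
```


fact_acc(3, 1)
= fact_acc(2, 3 * 1) = fact_acc(2, 3)
= fact_acc(1, 2 * 3) = fact_acc(1, 6)
n <= 1, return acc = 6


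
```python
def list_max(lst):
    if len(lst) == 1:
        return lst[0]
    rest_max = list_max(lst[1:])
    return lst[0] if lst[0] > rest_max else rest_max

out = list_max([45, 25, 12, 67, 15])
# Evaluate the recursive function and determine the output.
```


list_max([45, 25, 12, 67, 15])
= compare 45 with list_max([25, 12, 67, 15])
= compare 25 with list_max([12, 67, 15])
= compare 12 with list_max([67, 15])
= compare 67 with list_max([15])
Base: list_max([15]) = 15
compare 67 with 15: max = 67
compare 12 with 67: max = 67
compare 25 with 67: max = 67
compare 45 with 67: max = 67
= 67


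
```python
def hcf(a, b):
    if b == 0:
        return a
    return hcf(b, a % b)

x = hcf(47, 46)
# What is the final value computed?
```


hcf(47, 46)
= hcf(46, 47 % 46) = hcf(46, 1)
= hcf(1, 46 % 1) = hcf(1, 0)
b == 0, return a = 1


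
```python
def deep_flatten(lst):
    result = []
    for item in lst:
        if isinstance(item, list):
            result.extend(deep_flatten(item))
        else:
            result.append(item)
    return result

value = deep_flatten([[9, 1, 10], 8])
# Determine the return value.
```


deep_flatten([[9, 1, 10], 8])
Processing each element:
  [9, 1, 10] is a list -> deep_flatten recursively -> [9, 1, 10]
  8 is not a list -> append 8
= [9, 1, 10, 8]


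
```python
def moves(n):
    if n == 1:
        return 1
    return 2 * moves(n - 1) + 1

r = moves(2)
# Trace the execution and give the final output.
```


moves(2)
= 2 * moves(1) + 1
Now compute bottom-up:
moves(1) = 1
moves(2) = 2 * 1 + 1 = 3
= 3


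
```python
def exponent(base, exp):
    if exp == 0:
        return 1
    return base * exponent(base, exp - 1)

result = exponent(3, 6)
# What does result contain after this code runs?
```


exponent(3, 6)
= 3 * exponent(3, 5)
= 3 * 3 * exponent(3, 4)
= 3 * 3 * 3 * exponent(3, 3)
= 3 * 3 * 3 * 3 * exponent(3, 2)
= 3 * 3 * 3 * 3 * 3 * exponent(3, 1)
= 3 * 3 * 3 * 3 * 3 * 3 * exponent(3, 0)
= 3 * 3 * 3 * 3 * 3 * 3 * 1
= 729


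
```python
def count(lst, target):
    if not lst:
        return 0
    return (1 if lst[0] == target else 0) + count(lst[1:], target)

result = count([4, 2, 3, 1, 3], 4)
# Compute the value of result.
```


count([4, 2, 3, 1, 3], 4)
lst[0]=4 == 4: 1 + count([2, 3, 1, 3], 4)
lst[0]=2 != 4: 0 + count([3, 1, 3], 4)
lst[0]=3 != 4: 0 + count([1, 3], 4)
lst[0]=1 != 4: 0 + count([3], 4)
lst[0]=3 != 4: 0 + count([], 4)
= 1


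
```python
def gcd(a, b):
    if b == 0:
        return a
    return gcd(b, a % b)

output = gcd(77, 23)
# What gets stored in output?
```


gcd(77, 23)
= gcd(23, 77 % 23) = gcd(23, 8)
= gcd(8, 23 % 8) = gcd(8, 7)
= gcd(7, 8 % 7) = gcd(7, 1)
= gcd(1, 7 % 1) = gcd(1, 0)
b == 0, return a = 1


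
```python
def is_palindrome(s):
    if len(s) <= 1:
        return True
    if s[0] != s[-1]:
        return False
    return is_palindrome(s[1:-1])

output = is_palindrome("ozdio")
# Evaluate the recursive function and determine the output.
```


is_palindrome("ozdio")
"ozdio": s[0]='o' == s[-1]='o' -> is_palindrome("zdi")
"zdi": s[0]='z' != s[-1]='i' -> False
= False


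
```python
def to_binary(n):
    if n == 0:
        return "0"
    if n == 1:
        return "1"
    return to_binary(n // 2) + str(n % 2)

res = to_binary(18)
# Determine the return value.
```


to_binary(18)
= to_binary(9) + "0"
= to_binary(4) + "1" + "0"
= to_binary(2) + "0" + "1" + "0"
= to_binary(1) + "0" + "0" + "1" + "0"
= "1" + "0" + "0" + "1" + "0"
= "10010"


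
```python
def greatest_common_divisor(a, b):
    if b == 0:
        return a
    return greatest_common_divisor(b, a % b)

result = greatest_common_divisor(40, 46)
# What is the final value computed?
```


greatest_common_divisor(40, 46)
= greatest_common_divisor(46, 40 % 46) = greatest_common_divisor(46, 40)
= greatest_common_divisor(40, 46 % 40) = greatest_common_divisor(40, 6)
= greatest_common_divisor(6, 40 % 6) = greatest_common_divisor(6, 4)
= greatest_common_divisor(4, 6 % 4) = greatest_common_divisor(4, 2)
= greatest_common_divisor(2, 4 % 2) = greatest_common_divisor(2, 0)
b == 0, return a = 2


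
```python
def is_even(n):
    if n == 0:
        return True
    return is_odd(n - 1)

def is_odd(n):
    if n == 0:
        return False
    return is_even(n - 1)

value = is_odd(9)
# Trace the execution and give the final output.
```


is_odd(9)
= is_even(8)
= is_odd(7)
= is_even(6)
= is_odd(5)
= is_even(4)
= is_odd(3)
= is_even(2)
= is_odd(1)
= is_even(0)
n == 0: return True
= True


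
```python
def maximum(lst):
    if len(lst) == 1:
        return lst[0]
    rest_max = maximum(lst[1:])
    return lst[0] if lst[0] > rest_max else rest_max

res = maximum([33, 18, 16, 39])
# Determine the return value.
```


maximum([33, 18, 16, 39])
= compare 33 with maximum([18, 16, 39])
= compare 18 with maximum([16, 39])
= compare 16 with maximum([39])
Base: maximum([39]) = 39
compare 16 with 39: max = 39
compare 18 with 39: max = 39
compare 33 with 39: max = 39
= 39


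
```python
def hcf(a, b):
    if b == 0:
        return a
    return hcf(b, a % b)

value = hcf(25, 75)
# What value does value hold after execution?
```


hcf(25, 75)
= hcf(75, 25 % 75) = hcf(75, 25)
= hcf(25, 75 % 25) = hcf(25, 0)
b == 0, return a = 25


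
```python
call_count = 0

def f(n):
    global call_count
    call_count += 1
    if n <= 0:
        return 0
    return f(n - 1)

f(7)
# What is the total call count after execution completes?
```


f(7) calls f(6) calls ... calls f(0)
Total calls: 7 + 1 (for base case) = 8


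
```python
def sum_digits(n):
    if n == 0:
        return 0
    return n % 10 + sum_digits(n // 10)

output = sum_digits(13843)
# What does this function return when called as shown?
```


sum_digits(13843)
= 3 + sum_digits(1384)
= 3 + 4 + sum_digits(138)
= 3 + 4 + 8 + sum_digits(13)
= 3 + 4 + 8 + 3 + sum_digits(1)
= 3 + 4 + 8 + 3 + 1 + sum_digits(0)
= 3 + 4 + 8 + 3 + 1 + 0
= 19


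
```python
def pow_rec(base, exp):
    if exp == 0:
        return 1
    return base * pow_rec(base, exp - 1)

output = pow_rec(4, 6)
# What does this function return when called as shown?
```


pow_rec(4, 6)
= 4 * pow_rec(4, 5)
= 4 * 4 * pow_rec(4, 4)
= 4 * 4 * 4 * pow_rec(4, 3)
= 4 * 4 * 4 * 4 * pow_rec(4, 2)
= 4 * 4 * 4 * 4 * 4 * pow_rec(4, 1)
= 4 * 4 * 4 * 4 * 4 * 4 * pow_rec(4, 0)
= 4 * 4 * 4 * 4 * 4 * 4 * 1
= 4096


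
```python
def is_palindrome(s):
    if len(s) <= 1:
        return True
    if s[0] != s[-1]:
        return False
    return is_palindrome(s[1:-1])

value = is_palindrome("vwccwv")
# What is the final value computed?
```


is_palindrome("vwccwv")
"vwccwv": s[0]='v' == s[-1]='v' -> is_palindrome("wccw")
"wccw": s[0]='w' == s[-1]='w' -> is_palindrome("cc")
"cc": s[0]='c' == s[-1]='c' -> is_palindrome("")
"": len <= 1 -> True
= True


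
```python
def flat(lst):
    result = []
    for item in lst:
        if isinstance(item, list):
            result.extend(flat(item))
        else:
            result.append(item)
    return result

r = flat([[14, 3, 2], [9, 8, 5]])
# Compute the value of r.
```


flat([[14, 3, 2], [9, 8, 5]])
Processing each element:
  [14, 3, 2] is a list -> flat recursively -> [14, 3, 2]
  [9, 8, 5] is a list -> flat recursively -> [9, 8, 5]
= [14, 3, 2, 9, 8, 5]


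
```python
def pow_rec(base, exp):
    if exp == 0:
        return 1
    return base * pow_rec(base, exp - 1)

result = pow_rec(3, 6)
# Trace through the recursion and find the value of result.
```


pow_rec(3, 6)
= 3 * pow_rec(3, 5)
= 3 * 3 * pow_rec(3, 4)
= 3 * 3 * 3 * pow_rec(3, 3)
= 3 * 3 * 3 * 3 * pow_rec(3, 2)
= 3 * 3 * 3 * 3 * 3 * pow_rec(3, 1)
= 3 * 3 * 3 * 3 * 3 * 3 * pow_rec(3, 0)
= 3 * 3 * 3 * 3 * 3 * 3 * 1
= 729


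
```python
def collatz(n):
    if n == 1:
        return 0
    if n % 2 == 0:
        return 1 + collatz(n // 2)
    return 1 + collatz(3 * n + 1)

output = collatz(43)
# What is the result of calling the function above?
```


collatz(43)
43 is odd -> 3*43+1 = 130 -> collatz(130)
130 is even -> collatz(65)
65 is odd -> 3*65+1 = 196 -> collatz(196)
196 is even -> collatz(98)
98 is even -> collatz(49)
49 is odd -> 3*49+1 = 148 -> collatz(148)
148 is even -> collatz(74)
74 is even -> collatz(37)
37 is odd -> 3*37+1 = 112 -> collatz(112)
112 is even -> collatz(56)
56 is even -> collatz(28)
28 is even -> collatz(14)
14 is even -> collatz(7)
7 is odd -> 3*7+1 = 22 -> collatz(22)
22 is even -> collatz(11)
11 is odd -> 3*11+1 = 34 -> collatz(34)
34 is even -> collatz(17)
17 is odd -> 3*17+1 = 52 -> collatz(52)
52 is even -> collatz(26)
26 is even -> collatz(13)
13 is odd -> 3*13+1 = 40 -> collatz(40)
40 is even -> collatz(20)
20 is even -> collatz(10)
10 is even -> collatz(5)
5 is odd -> 3*5+1 = 16 -> collatz(16)
16 is even -> collatz(8)
8 is even -> collatz(4)
4 is even -> collatz(2)
2 is even -> collatz(1)
Reached 1 after 29 steps
= 29


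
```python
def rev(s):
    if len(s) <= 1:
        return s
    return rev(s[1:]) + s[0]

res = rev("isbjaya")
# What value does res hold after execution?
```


rev("isbjaya")
= rev("sbjaya") + "i"
= rev("bjaya") + "s" + "i"
= rev("jaya") + "b" + "s" + "i"
= rev("aya") + "j" + "b" + "s" + "i"
= rev("ya") + "a" + "j" + "b" + "s" + "i"
= rev("a") + "y" + "a" + "j" + "b" + "s" + "i"
= "a" + "y" + "a" + "j" + "b" + "s" + "i"
= "ayajbsi"


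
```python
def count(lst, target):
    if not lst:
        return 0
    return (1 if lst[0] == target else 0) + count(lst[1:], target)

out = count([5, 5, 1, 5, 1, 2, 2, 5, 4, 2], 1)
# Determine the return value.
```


count([5, 5, 1, 5, 1, 2, 2, 5, 4, 2], 1)
lst[0]=5 != 1: 0 + count([5, 1, 5, 1, 2, 2, 5, 4, 2], 1)
lst[0]=5 != 1: 0 + count([1, 5, 1, 2, 2, 5, 4, 2], 1)
lst[0]=1 == 1: 1 + count([5, 1, 2, 2, 5, 4, 2], 1)
lst[0]=5 != 1: 0 + count([1, 2, 2, 5, 4, 2], 1)
lst[0]=1 == 1: 1 + count([2, 2, 5, 4, 2], 1)
lst[0]=2 != 1: 0 + count([2, 5, 4, 2], 1)
lst[0]=2 != 1: 0 + count([5, 4, 2], 1)
lst[0]=5 != 1: 0 + count([4, 2], 1)
lst[0]=4 != 1: 0 + count([2], 1)
lst[0]=2 != 1: 0 + count([], 1)
= 2


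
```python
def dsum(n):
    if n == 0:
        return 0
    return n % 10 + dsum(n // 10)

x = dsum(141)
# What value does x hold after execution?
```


dsum(141)
= 1 + dsum(14)
= 1 + 4 + dsum(1)
= 1 + 4 + 1 + dsum(0)
= 1 + 4 + 1 + 0
= 6


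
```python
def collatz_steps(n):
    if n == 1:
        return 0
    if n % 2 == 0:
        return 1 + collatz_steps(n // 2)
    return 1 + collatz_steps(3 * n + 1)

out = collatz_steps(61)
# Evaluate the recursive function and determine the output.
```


collatz_steps(61)
61 is odd -> 3*61+1 = 184 -> collatz_steps(184)
184 is even -> collatz_steps(92)
92 is even -> collatz_steps(46)
46 is even -> collatz_steps(23)
23 is odd -> 3*23+1 = 70 -> collatz_steps(70)
70 is even -> collatz_steps(35)
35 is odd -> 3*35+1 = 106 -> collatz_steps(106)
106 is even -> collatz_steps(53)
53 is odd -> 3*53+1 = 160 -> collatz_steps(160)
160 is even -> collatz_steps(80)
80 is even -> collatz_steps(40)
40 is even -> collatz_steps(20)
20 is even -> collatz_steps(10)
10 is even -> collatz_steps(5)
5 is odd -> 3*5+1 = 16 -> collatz_steps(16)
16 is even -> collatz_steps(8)
8 is even -> collatz_steps(4)
4 is even -> collatz_steps(2)
2 is even -> collatz_steps(1)
Reached 1 after 19 steps
= 19


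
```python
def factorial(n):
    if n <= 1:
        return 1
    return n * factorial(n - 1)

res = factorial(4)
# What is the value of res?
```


factorial(4)
= 4 * factorial(3)
= 4 * 3 * factorial(2)
= 4 * 3 * 2 * factorial(1)
= 4 * 3 * 2 * 1
= 24


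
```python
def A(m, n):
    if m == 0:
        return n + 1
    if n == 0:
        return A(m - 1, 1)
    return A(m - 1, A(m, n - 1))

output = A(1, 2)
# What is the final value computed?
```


A(1, 2)
= A(0, A(1, 1))
First compute A(1, 1) = 3
= A(0, 3)
= 4


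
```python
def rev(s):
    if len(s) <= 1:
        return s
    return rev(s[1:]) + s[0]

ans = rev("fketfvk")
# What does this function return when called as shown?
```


rev("fketfvk")
= rev("ketfvk") + "f"
= rev("etfvk") + "k" + "f"
= rev("tfvk") + "e" + "k" + "f"
= rev("fvk") + "t" + "e" + "k" + "f"
= rev("vk") + "f" + "t" + "e" + "k" + "f"
= rev("k") + "v" + "f" + "t" + "e" + "k" + "f"
= "k" + "v" + "f" + "t" + "e" + "k" + "f"
= "kvftekf"


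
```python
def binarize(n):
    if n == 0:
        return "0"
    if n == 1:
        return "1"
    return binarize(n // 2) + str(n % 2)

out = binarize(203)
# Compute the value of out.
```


binarize(203)
= binarize(101) + "1"
= binarize(50) + "1" + "1"
= binarize(25) + "0" + "1" + "1"
= binarize(12) + "1" + "0" + "1" + "1"
= binarize(6) + "0" + "1" + "0" + "1" + "1"
= binarize(3) + "0" + "0" + "1" + "0" + "1" + "1"
= binarize(1) + "1" + "0" + "0" + "1" + "0" + "1" + "1"
= "1" + "1" + "0" + "0" + "1" + "0" + "1" + "1"
= "11001011"


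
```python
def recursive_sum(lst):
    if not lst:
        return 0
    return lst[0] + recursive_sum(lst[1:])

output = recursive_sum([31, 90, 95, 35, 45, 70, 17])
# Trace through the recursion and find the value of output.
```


recursive_sum([31, 90, 95, 35, 45, 70, 17])
= 31 + recursive_sum([90, 95, 35, 45, 70, 17])
= 31 + 90 + recursive_sum([95, 35, 45, 70, 17])
= 31 + 90 + 95 + recursive_sum([35, 45, 70, 17])
= 31 + 90 + 95 + 35 + recursive_sum([45, 70, 17])
= 31 + 90 + 95 + 35 + 45 + recursive_sum([70, 17])
= 31 + 90 + 95 + 35 + 45 + 70 + recursive_sum([17])
= 31 + 90 + 95 + 35 + 45 + 70 + 17 + recursive_sum([])
= 31 + 90 + 95 + 35 + 45 + 70 + 17 + 0
= 383


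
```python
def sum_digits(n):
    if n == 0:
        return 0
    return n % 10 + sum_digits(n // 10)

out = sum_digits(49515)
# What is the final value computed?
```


sum_digits(49515)
= 5 + sum_digits(4951)
= 5 + 1 + sum_digits(495)
= 5 + 1 + 5 + sum_digits(49)
= 5 + 1 + 5 + 9 + sum_digits(4)
= 5 + 1 + 5 + 9 + 4 + sum_digits(0)
= 5 + 1 + 5 + 9 + 4 + 0
= 24


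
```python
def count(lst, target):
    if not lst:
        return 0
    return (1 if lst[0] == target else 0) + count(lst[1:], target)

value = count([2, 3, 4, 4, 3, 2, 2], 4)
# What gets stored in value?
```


count([2, 3, 4, 4, 3, 2, 2], 4)
lst[0]=2 != 4: 0 + count([3, 4, 4, 3, 2, 2], 4)
lst[0]=3 != 4: 0 + count([4, 4, 3, 2, 2], 4)
lst[0]=4 == 4: 1 + count([4, 3, 2, 2], 4)
lst[0]=4 == 4: 1 + count([3, 2, 2], 4)
lst[0]=3 != 4: 0 + count([2, 2], 4)
lst[0]=2 != 4: 0 + count([2], 4)
lst[0]=2 != 4: 0 + count([], 4)
= 2


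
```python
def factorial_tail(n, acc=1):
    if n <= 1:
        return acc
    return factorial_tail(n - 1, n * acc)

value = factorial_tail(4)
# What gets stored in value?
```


factorial_tail(4, 1)
= factorial_tail(3, 4 * 1) = factorial_tail(3, 4)
= factorial_tail(2, 3 * 4) = factorial_tail(2, 12)
= factorial_tail(1, 2 * 12) = factorial_tail(1, 24)
n <= 1, return acc = 24


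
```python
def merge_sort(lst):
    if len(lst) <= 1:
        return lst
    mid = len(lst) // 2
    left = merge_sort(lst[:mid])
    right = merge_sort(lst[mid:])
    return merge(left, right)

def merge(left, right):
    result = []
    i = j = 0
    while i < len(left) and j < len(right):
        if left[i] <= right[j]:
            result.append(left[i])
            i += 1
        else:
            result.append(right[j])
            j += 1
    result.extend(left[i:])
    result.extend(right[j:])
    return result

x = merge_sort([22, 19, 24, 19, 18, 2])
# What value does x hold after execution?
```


merge_sort([22, 19, 24, 19, 18, 2])
Split into [22, 19, 24] and [19, 18, 2]
Left sorted: [19, 22, 24]
Right sorted: [2, 18, 19]
Merge [19, 22, 24] and [2, 18, 19]
= [2, 18, 19, 19, 22, 24]


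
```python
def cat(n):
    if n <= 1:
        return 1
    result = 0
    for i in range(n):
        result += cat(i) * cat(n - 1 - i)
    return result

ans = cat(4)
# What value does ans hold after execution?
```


cat(4)
= sum of cat(i) * cat(4-1-i) for i in 0..3
First compute sub-values bottom-up:
  cat(0) = 1, cat(1) = 1
  cat(2) = 1*1 + 1*1 = 2
  cat(3) = 1*2 + 1*1 + 2*1 = 5
Now cat(4):
  cat(0)*cat(3) = 1*5 = 5
  cat(1)*cat(2) = 1*2 = 2
  cat(2)*cat(1) = 2*1 = 2
  cat(3)*cat(0) = 5*1 = 5
= 5 + 2 + 2 + 5
= 14


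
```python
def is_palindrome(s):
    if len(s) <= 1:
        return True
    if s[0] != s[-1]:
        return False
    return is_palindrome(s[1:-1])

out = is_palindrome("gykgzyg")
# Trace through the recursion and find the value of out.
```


is_palindrome("gykgzyg")
"gykgzyg": s[0]='g' == s[-1]='g' -> is_palindrome("ykgzy")
"ykgzy": s[0]='y' == s[-1]='y' -> is_palindrome("kgz")
"kgz": s[0]='k' != s[-1]='z' -> False
= False


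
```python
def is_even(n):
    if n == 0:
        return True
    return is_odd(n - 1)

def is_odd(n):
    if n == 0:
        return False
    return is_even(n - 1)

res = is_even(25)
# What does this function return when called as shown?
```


is_even(25)
= is_odd(24)
= is_even(23)
= is_odd(22)
= is_even(21)
= is_odd(20)
= is_even(19)
= is_odd(18)
= is_even(17)
= is_odd(16)
= is_even(15)
= is_odd(14)
= is_even(13)
= is_odd(12)
= is_even(11)
= is_odd(10)
= is_even(9)
= is_odd(8)
= is_even(7)
= is_odd(6)
= is_even(5)
= is_odd(4)
= is_even(3)
= is_odd(2)
= is_even(1)
= is_odd(0)
n == 0: return False
= False


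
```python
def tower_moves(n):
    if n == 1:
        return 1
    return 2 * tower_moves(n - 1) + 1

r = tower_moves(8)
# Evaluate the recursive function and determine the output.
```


tower_moves(8)
= 2 * tower_moves(7) + 1
= 2 * (2 * tower_moves(6) + 1) + 1
= 2 * (2 * (2 * tower_moves(5) + 1) + 1) + 1
= 2 * (2 * (2 * (2 * tower_moves(4) + 1) + 1) + 1) + 1
= 2 * (2 * (2 * (2 * (2 * tower_moves(3) + 1) + 1) + 1) + 1) + 1
= 2 * (2 * (2 * (2 * (2 * (2 * tower_moves(2) + 1) + 1) + 1) + 1) + 1) + 1
= 2 * (2 * (2 * (2 * (2 * (2 * (2 * tower_moves(1) + 1) + 1) + 1) + 1) + 1) + 1) + 1
Now compute bottom-up:
tower_moves(1) = 1
tower_moves(2) = 2 * 1 + 1 = 3
tower_moves(3) = 2 * 3 + 1 = 7
tower_moves(4) = 2 * 7 + 1 = 15
tower_moves(5) = 2 * 15 + 1 = 31
tower_moves(6) = 2 * 31 + 1 = 63
tower_moves(7) = 2 * 63 + 1 = 127
tower_moves(8) = 2 * 127 + 1 = 255
= 255


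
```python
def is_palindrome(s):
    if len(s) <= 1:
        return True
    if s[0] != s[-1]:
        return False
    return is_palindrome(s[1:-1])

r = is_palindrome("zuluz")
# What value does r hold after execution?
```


is_palindrome("zuluz")
"zuluz": s[0]='z' == s[-1]='z' -> is_palindrome("ulu")
"ulu": s[0]='u' == s[-1]='u' -> is_palindrome("l")
"l": len <= 1 -> True
= True


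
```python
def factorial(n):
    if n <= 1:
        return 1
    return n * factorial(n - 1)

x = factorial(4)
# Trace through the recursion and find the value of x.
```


factorial(4)
= 4 * factorial(3)
= 4 * 3 * factorial(2)
= 4 * 3 * 2 * factorial(1)
= 4 * 3 * 2 * 1
= 24


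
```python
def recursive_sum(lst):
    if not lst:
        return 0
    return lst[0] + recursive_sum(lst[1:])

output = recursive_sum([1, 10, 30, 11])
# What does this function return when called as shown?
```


recursive_sum([1, 10, 30, 11])
= 1 + recursive_sum([10, 30, 11])
= 1 + 10 + recursive_sum([30, 11])
= 1 + 10 + 30 + recursive_sum([11])
= 1 + 10 + 30 + 11 + recursive_sum([])
= 1 + 10 + 30 + 11 + 0
= 52


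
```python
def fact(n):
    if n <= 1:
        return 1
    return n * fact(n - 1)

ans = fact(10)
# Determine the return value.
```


fact(10)
= 10 * fact(9)
= 10 * 9 * fact(8)
= 10 * 9 * 8 * fact(7)
= 10 * 9 * 8 * 7 * fact(6)
= 10 * 9 * 8 * 7 * 6 * fact(5)
= 10 * 9 * 8 * 7 * 6 * 5 * fact(4)
= 10 * 9 * 8 * 7 * 6 * 5 * 4 * fact(3)
= 10 * 9 * 8 * 7 * 6 * 5 * 4 * 3 * fact(2)
= 10 * 9 * 8 * 7 * 6 * 5 * 4 * 3 * 2 * fact(1)
= 10 * 9 * 8 * 7 * 6 * 5 * 4 * 3 * 2 * 1
= 3628800


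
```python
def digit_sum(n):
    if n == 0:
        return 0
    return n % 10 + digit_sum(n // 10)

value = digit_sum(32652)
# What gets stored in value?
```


digit_sum(32652)
= 2 + digit_sum(3265)
= 2 + 5 + digit_sum(326)
= 2 + 5 + 6 + digit_sum(32)
= 2 + 5 + 6 + 2 + digit_sum(3)
= 2 + 5 + 6 + 2 + 3 + digit_sum(0)
= 2 + 5 + 6 + 2 + 3 + 0
= 18


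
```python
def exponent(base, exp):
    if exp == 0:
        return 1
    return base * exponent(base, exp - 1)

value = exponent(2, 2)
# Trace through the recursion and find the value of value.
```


exponent(2, 2)
= 2 * exponent(2, 1)
= 2 * 2 * exponent(2, 0)
= 2 * 2 * 1
= 4


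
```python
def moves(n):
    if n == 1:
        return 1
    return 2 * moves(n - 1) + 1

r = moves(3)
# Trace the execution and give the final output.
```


moves(3)
= 2 * moves(2) + 1
= 2 * (2 * moves(1) + 1) + 1
Now compute bottom-up:
moves(1) = 1
moves(2) = 2 * 1 + 1 = 3
moves(3) = 2 * 3 + 1 = 7
= 7


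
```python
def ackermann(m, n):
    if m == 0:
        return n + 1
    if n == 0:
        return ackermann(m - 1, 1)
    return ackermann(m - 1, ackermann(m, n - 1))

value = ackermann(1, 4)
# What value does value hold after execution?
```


ackermann(1, 4)
= ackermann(0, ackermann(1, 3))
First compute ackermann(1, 3) = 5
= ackermann(0, 5)
= 6
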